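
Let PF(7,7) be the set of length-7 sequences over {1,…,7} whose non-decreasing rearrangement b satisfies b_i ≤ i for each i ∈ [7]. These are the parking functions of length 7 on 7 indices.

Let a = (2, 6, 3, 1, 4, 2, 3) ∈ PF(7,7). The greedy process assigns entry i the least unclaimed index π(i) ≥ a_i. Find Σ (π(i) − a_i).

Σπ = 28 ({1..7} each once); Σa = 2+6+3+1+4+2+3 = 21; disp = 28−21 = 7.

7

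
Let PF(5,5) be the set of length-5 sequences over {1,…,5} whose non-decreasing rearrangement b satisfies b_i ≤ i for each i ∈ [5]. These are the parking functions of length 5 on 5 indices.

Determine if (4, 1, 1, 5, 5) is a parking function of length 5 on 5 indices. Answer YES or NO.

NO

Sorted: b = (1, 1, 4, 5, 5).
  b_1=1 ≤ 1
  b_2=1 ≤ 2
  b_3=4 > 3
  fails at i=3 ⇒ NO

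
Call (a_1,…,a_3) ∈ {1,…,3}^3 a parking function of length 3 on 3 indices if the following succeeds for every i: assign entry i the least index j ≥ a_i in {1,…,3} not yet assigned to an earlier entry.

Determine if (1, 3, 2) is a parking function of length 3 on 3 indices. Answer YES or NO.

YES

Rearranged: b = (1, 2, 3).
  b_1=1 ≤ 1
  b_2=2 ≤ 2
  b_3=3 ≤ 3
All bounds hold ⇒ YES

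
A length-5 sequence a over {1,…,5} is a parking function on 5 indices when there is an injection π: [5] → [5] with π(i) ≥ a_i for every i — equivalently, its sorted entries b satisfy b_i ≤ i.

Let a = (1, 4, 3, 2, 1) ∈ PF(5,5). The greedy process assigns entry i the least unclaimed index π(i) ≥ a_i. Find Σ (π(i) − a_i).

Σπ(i) = 1+…+5 = 15; Σa = 1+4+3+2+1 = 11; disp = 15−11 = 4.

4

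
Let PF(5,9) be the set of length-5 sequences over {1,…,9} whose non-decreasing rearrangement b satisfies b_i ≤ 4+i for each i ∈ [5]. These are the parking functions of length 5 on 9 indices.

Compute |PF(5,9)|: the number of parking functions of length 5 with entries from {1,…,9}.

50000

|PF| = (9−5+1)·(9+1)^(5−1) = 5×10000 = 50000 [KW]
One tuple (6,1,4,3,4) → sorted (1,3,4,4,6): b_i ≤ 4+i ∀i, a PF.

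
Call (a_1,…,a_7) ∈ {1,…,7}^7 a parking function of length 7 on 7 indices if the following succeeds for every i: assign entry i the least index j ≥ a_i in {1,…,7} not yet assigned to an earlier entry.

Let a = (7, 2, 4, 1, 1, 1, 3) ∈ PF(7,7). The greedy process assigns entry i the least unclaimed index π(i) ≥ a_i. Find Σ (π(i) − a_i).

Σπ = 7·8/2 = 28 (π permutes [7]); Σa = 7+2+4+1+1+1+3 = 19; disp = 28−19 = 9.

9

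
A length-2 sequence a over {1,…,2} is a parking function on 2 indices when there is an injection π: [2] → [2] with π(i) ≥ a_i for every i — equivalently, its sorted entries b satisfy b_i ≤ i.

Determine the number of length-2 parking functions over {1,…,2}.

3

|PF| = 1·3^1 = 1×3 = 3 (Pollak)
Check (1,2) → sorted (1,2): b_i ≤ i ∀i, a PF.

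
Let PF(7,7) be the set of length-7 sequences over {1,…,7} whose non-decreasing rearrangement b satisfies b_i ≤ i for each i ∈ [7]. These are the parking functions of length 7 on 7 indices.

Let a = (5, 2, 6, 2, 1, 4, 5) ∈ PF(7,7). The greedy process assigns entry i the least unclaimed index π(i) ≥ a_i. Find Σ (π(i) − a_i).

Σπ = 28 ({1..7} each once); Σa = 5+2+6+2+1+4+5 = 25; disp = 28−25 = 3.

3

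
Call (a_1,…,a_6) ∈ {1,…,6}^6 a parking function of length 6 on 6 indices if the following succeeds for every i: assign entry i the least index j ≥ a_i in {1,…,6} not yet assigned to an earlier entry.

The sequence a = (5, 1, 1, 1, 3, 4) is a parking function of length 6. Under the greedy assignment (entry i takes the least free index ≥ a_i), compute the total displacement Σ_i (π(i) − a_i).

6

Σπ = 21 ({1..6} each once); Σa = 5+1+1+1+3+4 = 15; disp = 21−15 = 6.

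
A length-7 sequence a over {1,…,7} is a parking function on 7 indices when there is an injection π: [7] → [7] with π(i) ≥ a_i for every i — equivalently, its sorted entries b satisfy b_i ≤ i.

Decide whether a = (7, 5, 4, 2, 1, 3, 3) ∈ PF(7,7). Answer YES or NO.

Sorted: b = (1, 2, 3, 3, 4, 5, 7).
  b_1=1 ≤ 1
  b_2=2 ≤ 2
  b_3=3 ≤ 3
  b_4=3 ≤ 4
  b_5=4 ≤ 5
  b_6=5 ≤ 6
  b_7=7 ≤ 7
All bounds hold ⇒ YES

YES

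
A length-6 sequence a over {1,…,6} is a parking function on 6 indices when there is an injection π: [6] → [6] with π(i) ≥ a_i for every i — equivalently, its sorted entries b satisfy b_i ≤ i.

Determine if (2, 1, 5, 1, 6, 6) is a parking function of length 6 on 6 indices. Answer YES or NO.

Sorted: b = (1, 1, 2, 5, 6, 6).
  b_1=1 ≤ 1
  b_2=1 ≤ 2
  b_3=2 ≤ 3
  b_4=5 > 4
  fails at i=4 ⇒ NO

NO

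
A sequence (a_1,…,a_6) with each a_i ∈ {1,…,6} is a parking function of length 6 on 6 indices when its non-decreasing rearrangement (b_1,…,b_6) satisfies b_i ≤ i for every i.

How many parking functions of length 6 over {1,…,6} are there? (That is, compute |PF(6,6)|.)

#PF = 1·7^5 = 1 · 16807 = 16807 (Konheim–Weiss)
Example (1,2,2,2,5,2) → sorted (1,2,2,2,2,5): b_i ≤ i ∀i, a PF.

16807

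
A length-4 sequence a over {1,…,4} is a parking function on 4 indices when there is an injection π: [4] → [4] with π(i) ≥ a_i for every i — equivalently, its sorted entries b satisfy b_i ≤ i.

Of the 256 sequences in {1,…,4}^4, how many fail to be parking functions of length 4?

|PF| = (4−4+1)·(4+1)^(4−1) = 1 · 125 = 125 (Pollak)
Example (2,4,4,3) → sorted (2,3,4,4): b_1=2>1, not a PF.
4^4 − 125 = 256 − 125 = 131

131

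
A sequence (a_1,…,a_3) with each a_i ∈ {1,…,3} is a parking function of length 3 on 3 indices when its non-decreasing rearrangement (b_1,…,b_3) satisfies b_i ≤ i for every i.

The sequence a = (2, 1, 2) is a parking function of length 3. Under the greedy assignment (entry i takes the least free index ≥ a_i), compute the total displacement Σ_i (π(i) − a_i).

Σπ = 3·4/2 = 6 (π permutes [3]); Σa = 2+1+2 = 5; disp = 6−5 = 1.

1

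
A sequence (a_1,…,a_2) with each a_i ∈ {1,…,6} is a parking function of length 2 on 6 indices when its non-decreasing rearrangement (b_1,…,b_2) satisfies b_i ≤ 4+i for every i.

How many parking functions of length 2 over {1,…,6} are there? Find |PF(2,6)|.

Count = (6−2+1)·(6+1)^(2−1) = 5 · 7 = 35 (Konheim–Weiss)
Check (5,4) → sorted (4,5): b_i ≤ 4+i ∀i, a PF.

35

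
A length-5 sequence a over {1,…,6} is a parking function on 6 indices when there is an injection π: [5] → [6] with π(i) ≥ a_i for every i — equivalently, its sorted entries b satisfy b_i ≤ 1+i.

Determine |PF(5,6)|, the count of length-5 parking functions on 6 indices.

4802

Count = (7−5)·7^(5−1) = 2 · 2401 = 4802 (Konheim–Weiss)
Check (3,4,2,1,6) → sorted (1,2,3,4,6): b_i ≤ 1+i ∀i, a PF.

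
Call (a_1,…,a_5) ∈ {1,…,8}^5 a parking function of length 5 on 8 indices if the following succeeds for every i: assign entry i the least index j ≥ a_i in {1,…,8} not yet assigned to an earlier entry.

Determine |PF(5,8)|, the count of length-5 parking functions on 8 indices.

26244

|PF(5,8)| = (9−5)·9^(5−1) = 4 · 6561 = 26244
Example (5,3,2,4,7) → sorted (2,3,4,5,7): b_i ≤ 3+i ∀i, a PF.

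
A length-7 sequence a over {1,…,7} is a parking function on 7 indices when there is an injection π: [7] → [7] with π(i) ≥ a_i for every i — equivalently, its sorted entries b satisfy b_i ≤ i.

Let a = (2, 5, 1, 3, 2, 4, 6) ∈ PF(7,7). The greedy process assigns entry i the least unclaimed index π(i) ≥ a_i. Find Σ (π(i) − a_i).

Σπ = 28 ({1..7} each once); Σa = 2+5+1+3+2+4+6 = 23; disp = 28−23 = 5.

5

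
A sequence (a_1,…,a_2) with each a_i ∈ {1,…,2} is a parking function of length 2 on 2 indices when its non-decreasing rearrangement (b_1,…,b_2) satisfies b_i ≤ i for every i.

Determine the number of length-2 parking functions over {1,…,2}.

3

|PF(2,2)| = 1·3^1 = 1 · 3 = 3 (Pollak)
E.g. (1,1) → sorted (1,1): b_i ≤ i ∀i, a PF.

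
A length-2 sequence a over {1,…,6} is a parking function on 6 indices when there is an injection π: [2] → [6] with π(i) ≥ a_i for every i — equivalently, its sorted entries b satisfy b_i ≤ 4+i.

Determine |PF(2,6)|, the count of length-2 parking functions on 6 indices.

Count = (6−2+1)·(6+1)^(2−1) = 5×7 = 35 [KW]
Example (3,6) → sorted (3,6): b_i ≤ 4+i ∀i, a PF.

35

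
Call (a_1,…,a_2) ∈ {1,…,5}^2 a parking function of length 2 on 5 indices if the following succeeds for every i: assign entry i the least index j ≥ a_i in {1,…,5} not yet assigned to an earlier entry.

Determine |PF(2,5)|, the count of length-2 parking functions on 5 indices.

24

|PF| = (5+1−2)·(5+1)^{2−1} = 4 · 6 = 24
E.g. (4,2) → sorted (2,4): b_i ≤ 3+i ∀i, a PF.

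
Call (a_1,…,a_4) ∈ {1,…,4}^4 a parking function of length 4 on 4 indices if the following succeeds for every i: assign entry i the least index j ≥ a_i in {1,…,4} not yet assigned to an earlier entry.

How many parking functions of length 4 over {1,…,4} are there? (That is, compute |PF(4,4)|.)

#PF = 1·5^3 = 1 · 125 = 125 [KW]
One tuple (1,2,3,2) → sorted (1,2,2,3): b_i ≤ i ∀i, a PF.

125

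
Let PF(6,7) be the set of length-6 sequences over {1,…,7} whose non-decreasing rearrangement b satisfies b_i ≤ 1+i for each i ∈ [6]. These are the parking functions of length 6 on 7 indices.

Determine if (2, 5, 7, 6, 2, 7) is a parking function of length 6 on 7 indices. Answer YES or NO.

NO

Rearranged: b = (2, 2, 5, 6, 7, 7).
  b_1=2 ≤ 2
  b_2=2 ≤ 3
  b_3=5 > 4
  fails at i=3 ⇒ NO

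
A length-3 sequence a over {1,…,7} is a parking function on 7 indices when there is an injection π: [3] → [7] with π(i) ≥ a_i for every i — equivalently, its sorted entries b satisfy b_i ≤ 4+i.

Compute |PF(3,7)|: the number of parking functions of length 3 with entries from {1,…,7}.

320

#PF = (8−3)·8^(3−1) = 5·64 = 320 [KW]
Example (3,2,7) → sorted (2,3,7): b_i ≤ 4+i ∀i, a PF.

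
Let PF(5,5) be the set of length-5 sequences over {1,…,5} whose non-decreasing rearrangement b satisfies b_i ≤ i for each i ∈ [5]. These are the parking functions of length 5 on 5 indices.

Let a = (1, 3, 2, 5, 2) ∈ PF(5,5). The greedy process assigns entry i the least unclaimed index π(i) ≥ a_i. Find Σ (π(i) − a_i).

Σπ(i) = 1+…+5 = 15; Σa = 1+3+2+5+2 = 13; disp = 15−13 = 2.

2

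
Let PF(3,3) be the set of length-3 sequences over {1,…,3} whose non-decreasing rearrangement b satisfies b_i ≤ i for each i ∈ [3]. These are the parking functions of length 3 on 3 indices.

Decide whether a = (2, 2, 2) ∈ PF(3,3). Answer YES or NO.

Rearranged: b = (2, 2, 2).
  b_1=2 > 1
  fails at i=1 ⇒ NO

NO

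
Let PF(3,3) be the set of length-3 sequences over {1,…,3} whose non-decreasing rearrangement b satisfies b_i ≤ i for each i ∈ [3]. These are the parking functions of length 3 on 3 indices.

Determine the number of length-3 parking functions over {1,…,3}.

#PF = (3+1−3)·(3+1)^{3−1} = 1 · 16 = 16
One tuple (1,1,3) → sorted (1,1,3): b_i ≤ i ∀i, a PF.

16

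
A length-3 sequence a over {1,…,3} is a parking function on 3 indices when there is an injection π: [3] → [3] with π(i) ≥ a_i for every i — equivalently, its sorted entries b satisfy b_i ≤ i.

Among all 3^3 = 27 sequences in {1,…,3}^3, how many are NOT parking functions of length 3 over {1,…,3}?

11

#PF = (4−3)·4^(3−1) = 1×16 = 16 [KW]
One tuple (3,3,3) → sorted (3,3,3): b_1=3>1, not a PF.
3^3 − 16 = 27 − 16 = 11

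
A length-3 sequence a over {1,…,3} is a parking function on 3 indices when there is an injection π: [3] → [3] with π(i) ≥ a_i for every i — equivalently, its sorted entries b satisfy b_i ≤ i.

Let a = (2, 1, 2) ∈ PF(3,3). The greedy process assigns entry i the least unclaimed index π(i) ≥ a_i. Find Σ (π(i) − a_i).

Σπ = 6 ({1..3} each once); Σa = 2+1+2 = 5; disp = 6−5 = 1.

1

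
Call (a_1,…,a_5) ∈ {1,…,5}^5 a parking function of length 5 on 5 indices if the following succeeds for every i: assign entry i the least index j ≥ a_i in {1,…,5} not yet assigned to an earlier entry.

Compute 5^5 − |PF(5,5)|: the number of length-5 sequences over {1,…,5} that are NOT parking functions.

|PF(5,5)| = (6−5)·6^(5−1) = 1 · 1296 = 1296 (Konheim–Weiss)
E.g. (2,5,5,5,4) → sorted (2,4,5,5,5): b_1=2>1, not a PF.
5^5 − 1296 = 3125 − 1296 = 1829

1829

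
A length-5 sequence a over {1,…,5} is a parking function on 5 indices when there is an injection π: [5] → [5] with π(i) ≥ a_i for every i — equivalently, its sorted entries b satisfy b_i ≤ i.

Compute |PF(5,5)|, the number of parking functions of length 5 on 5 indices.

|PF| = (6−5)·6^(5−1) = 1·1296 = 1296 (Konheim–Weiss)
One tuple (2,3,2,3,1) → sorted (1,2,2,3,3): b_i ≤ i ∀i, a PF.

1296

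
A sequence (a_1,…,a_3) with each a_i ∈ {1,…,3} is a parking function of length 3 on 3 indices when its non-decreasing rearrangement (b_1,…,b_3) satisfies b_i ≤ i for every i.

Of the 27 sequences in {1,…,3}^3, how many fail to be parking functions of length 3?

|PF| = (3−3+1)·(3+1)^(3−1) = 1·16 = 16
One tuple (2,2,3) → sorted (2,2,3): b_1=2>1, not a PF.
3^3 − 16 = 27 − 16 = 11

11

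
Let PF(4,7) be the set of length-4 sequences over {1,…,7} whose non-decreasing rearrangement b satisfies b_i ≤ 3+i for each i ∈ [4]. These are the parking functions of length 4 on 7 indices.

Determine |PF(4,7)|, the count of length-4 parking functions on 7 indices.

|PF| = (8−4)·8^(4−1) = 4×512 = 2048 (Konheim–Weiss)
Example (3,4,1,4) → sorted (1,3,4,4): b_i ≤ 3+i ∀i, a PF.

2048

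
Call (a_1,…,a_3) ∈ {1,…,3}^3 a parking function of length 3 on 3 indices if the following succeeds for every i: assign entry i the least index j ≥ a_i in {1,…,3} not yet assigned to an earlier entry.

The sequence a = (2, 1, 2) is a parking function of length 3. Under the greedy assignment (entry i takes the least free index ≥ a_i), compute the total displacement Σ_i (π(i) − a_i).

1

Σπ = 6 ({1..3} each once); Σa = 2+1+2 = 5; disp = 6−5 = 1.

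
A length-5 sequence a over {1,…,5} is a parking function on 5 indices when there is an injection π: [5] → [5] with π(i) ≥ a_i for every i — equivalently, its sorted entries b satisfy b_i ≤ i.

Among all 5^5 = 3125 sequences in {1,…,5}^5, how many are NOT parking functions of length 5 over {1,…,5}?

1829

#PF = (6−5)·6^(5−1) = 1×1296 = 1296
One tuple (4,4,5,5,3) → sorted (3,4,4,5,5): b_1=3>1, not a PF.
Total 3125; non-PF = 3125−1296 = 1829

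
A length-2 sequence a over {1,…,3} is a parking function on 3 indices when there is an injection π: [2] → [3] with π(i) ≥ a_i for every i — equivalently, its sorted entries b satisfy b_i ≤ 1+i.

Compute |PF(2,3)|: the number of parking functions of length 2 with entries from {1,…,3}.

8

|PF(2,3)| = (3−2+1)·(3+1)^(2−1) = 2 · 4 = 8 (Pollak)
One tuple (1,1) → sorted (1,1): b_i ≤ 1+i ∀i, a PF.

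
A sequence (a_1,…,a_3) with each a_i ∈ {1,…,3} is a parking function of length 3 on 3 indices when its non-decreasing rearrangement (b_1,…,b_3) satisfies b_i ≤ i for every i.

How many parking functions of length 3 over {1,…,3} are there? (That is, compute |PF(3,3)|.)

16

Count = 1·4^2 = 1·16 = 16 [KW]
Example (1,1,3) → sorted (1,1,3): b_i ≤ i ∀i, a PF.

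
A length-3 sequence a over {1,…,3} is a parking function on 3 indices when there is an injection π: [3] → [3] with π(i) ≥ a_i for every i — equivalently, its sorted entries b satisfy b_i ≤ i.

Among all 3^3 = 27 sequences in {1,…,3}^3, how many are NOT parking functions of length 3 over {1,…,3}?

Count = 1·4^2 = 1 · 16 = 16 (Pollak)
Check (3,3,2) → sorted (2,3,3): b_1=2>1, not a PF.
Total 27; non-PF = 27−16 = 11

11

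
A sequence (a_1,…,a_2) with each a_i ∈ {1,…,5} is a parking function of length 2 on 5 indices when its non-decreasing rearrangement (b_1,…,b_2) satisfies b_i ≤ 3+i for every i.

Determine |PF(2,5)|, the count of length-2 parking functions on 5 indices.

24

#PF = (6−2)·6^(2−1) = 4·6 = 24 (Pollak)
Check (4,2) → sorted (2,4): b_i ≤ 3+i ∀i, a PF.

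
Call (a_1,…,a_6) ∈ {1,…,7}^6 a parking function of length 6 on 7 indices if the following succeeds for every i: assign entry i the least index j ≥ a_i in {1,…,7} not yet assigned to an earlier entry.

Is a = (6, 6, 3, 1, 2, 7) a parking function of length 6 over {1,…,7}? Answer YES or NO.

NO

Rearranged: b = (1, 2, 3, 6, 6, 7).
  b_1=1 ≤ 2
  b_2=2 ≤ 3
  b_3=3 ≤ 4
  b_4=6 > 5
  fails at i=4 ⇒ NO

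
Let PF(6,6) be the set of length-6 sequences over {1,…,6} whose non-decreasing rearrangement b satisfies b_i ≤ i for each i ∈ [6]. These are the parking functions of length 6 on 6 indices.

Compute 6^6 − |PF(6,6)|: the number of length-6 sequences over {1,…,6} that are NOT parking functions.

29849

#PF = 1·7^5 = 1×16807 = 16807 (Konheim–Weiss)
One tuple (3,6,5,2,2,6) → sorted (2,2,3,5,6,6): b_1=2>1, not a PF.
6^6 − 16807 = 46656 − 16807 = 29849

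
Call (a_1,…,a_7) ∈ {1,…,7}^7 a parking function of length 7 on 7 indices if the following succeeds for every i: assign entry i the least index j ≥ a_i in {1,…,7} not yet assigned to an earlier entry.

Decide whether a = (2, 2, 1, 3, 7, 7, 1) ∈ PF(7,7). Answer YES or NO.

Order a: b = (1, 1, 2, 2, 3, 7, 7).
  b_1=1 ≤ 1
  b_2=1 ≤ 2
  b_3=2 ≤ 3
  b_4=2 ≤ 4
  b_5=3 ≤ 5
  b_6=7 > 6
  fails at i=6 ⇒ NO

NO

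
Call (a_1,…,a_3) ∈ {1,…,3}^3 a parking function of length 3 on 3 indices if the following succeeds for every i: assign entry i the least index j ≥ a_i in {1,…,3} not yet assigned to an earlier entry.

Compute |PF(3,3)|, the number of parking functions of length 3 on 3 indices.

16

|PF(3,3)| = (4−3)·4^(3−1) = 1·16 = 16
Check (1,1,2) → sorted (1,1,2): b_i ≤ i ∀i, a PF.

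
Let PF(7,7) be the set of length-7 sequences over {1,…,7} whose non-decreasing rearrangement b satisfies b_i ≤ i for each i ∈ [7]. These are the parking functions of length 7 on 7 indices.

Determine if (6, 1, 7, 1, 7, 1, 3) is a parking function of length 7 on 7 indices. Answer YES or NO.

NO

Rearranged: b = (1, 1, 1, 3, 6, 7, 7).
  b_1=1 ≤ 1
  b_2=1 ≤ 2
  b_3=1 ≤ 3
  b_4=3 ≤ 4
  b_5=6 > 5
  fails at i=5 ⇒ NO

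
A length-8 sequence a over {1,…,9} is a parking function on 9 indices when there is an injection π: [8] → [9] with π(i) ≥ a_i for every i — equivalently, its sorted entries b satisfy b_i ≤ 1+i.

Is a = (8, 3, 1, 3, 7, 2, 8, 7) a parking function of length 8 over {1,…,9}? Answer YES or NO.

NO

Sorted: b = (1, 2, 3, 3, 7, 7, 8, 8).
  b_1=1 ≤ 2
  b_2=2 ≤ 3
  b_3=3 ≤ 4
  b_4=3 ≤ 5
  b_5=7 > 6
  fails at i=5 ⇒ NO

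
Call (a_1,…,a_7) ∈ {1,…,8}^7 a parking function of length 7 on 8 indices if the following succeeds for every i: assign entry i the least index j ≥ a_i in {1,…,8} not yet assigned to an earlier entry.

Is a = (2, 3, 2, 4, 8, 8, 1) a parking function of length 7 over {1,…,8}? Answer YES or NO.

Order a: b = (1, 2, 2, 3, 4, 8, 8).
  b_1=1 ≤ 2
  b_2=2 ≤ 3
  b_3=2 ≤ 4
  b_4=3 ≤ 5
  b_5=4 ≤ 6
  b_6=8 > 7
  fails at i=6 ⇒ NO

NO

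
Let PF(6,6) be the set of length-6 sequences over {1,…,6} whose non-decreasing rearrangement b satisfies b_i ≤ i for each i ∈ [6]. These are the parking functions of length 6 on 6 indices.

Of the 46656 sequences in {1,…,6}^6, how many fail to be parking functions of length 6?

Count = (7−6)·7^(6−1) = 1×16807 = 16807 (Pollak)
Check (1,5,3,6,6,5) → sorted (1,3,5,5,6,6): b_2=3>2, not a PF.
6^6 − 16807 = 46656 − 16807 = 29849

29849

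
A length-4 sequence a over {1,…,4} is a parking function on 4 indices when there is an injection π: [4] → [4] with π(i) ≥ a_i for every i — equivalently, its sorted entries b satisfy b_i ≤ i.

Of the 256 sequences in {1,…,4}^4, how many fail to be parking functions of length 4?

131

#PF = (4+1−4)·(4+1)^{4−1} = 1×125 = 125 [KW]
Check (4,2,4,2) → sorted (2,2,4,4): b_1=2>1, not a PF.
Total 256; non-PF = 256−125 = 131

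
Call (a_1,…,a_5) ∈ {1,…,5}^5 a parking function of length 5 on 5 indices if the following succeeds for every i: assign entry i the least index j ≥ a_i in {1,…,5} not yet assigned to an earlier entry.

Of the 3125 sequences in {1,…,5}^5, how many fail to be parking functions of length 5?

#PF = (6−5)·6^(5−1) = 1·1296 = 1296
One tuple (4,5,5,4,3) → sorted (3,4,4,5,5): b_1=3>1, not a PF.
Total 3125; non-PF = 3125−1296 = 1829

1829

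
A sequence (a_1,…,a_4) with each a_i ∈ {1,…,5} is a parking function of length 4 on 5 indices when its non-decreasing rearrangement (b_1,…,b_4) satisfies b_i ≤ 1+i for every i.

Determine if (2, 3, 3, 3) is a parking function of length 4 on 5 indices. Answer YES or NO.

YES

Sorted: b = (2, 3, 3, 3).
  b_1=2 ≤ 2
  b_2=3 ≤ 3
  b_3=3 ≤ 4
  b_4=3 ≤ 5
All bounds hold ⇒ YES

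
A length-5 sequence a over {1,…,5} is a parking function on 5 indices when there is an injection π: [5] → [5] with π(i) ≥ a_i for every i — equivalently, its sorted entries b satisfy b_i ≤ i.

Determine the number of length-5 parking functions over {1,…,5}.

Count = (6−5)·6^(5−1) = 1 · 1296 = 1296
One tuple (5,1,3,1,1) → sorted (1,1,1,3,5): b_i ≤ i ∀i, a PF.

1296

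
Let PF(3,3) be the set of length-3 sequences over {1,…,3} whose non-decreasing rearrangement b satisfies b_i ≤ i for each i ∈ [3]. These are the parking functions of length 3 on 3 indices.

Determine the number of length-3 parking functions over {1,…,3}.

16

Count = 1·4^2 = 1 · 16 = 16
E.g. (3,2,1) → sorted (1,2,3): b_i ≤ i ∀i, a PF.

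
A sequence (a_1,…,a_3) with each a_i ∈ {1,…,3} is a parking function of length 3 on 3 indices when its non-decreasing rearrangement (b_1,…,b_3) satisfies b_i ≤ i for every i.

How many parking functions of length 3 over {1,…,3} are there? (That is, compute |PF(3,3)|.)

16

Count = (3−3+1)·(3+1)^(3−1) = 1·16 = 16
One tuple (1,3,2) → sorted (1,2,3): b_i ≤ i ∀i, a PF.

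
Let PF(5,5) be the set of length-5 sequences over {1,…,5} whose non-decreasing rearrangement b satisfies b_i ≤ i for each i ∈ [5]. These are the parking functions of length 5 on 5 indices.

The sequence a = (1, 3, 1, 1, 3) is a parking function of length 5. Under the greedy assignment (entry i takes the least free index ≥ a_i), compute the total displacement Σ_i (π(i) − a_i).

Σπ(i) = 1+…+5 = 15; Σa = 1+3+1+1+3 = 9; disp = 15−9 = 6.

6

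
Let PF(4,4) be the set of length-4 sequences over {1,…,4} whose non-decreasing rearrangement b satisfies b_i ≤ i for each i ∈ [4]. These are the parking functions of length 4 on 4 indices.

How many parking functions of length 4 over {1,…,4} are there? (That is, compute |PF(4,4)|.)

125

|PF| = (4+1−4)·(4+1)^{4−1} = 1 · 125 = 125
Check (4,2,2,1) → sorted (1,2,2,4): b_i ≤ i ∀i, a PF.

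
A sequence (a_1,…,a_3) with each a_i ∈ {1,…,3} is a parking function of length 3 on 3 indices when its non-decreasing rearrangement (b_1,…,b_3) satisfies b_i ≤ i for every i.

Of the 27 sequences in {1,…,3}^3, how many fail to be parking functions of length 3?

11

|PF| = (3+1−3)·(3+1)^{3−1} = 1×16 = 16 [KW]
One tuple (3,2,3) → sorted (2,3,3): b_1=2>1, not a PF.
Total 27; non-PF = 27−16 = 11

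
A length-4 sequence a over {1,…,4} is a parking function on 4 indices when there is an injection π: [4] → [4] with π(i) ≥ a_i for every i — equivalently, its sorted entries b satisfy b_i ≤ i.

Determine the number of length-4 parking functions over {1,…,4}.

Count = (4−4+1)·(4+1)^(4−1) = 1·125 = 125
Example (1,1,2,2) → sorted (1,1,2,2): b_i ≤ i ∀i, a PF.

125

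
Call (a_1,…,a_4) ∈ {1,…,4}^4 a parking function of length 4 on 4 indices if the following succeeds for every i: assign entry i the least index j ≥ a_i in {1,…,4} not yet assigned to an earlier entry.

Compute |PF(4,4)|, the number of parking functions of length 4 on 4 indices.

|PF| = (5−4)·5^(4−1) = 1×125 = 125 (Pollak)
Example (1,1,4,2) → sorted (1,1,2,4): b_i ≤ i ∀i, a PF.

125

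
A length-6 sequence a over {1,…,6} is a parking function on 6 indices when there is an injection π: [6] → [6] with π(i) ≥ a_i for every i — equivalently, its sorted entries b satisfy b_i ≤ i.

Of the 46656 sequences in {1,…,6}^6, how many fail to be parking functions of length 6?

29849

|PF| = 1·7^5 = 1·16807 = 16807 (Pollak)
E.g. (6,4,2,6,5,6) → sorted (2,4,5,6,6,6): b_1=2>1, not a PF.
6^6 − 16807 = 46656 − 16807 = 29849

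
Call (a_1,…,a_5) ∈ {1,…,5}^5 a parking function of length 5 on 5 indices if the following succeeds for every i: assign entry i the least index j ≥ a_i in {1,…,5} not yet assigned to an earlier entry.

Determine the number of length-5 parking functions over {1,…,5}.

1296

#PF = (5+1−5)·(5+1)^{5−1} = 1×1296 = 1296 (Konheim–Weiss)
E.g. (1,1,2,2,4) → sorted (1,1,2,2,4): b_i ≤ i ∀i, a PF.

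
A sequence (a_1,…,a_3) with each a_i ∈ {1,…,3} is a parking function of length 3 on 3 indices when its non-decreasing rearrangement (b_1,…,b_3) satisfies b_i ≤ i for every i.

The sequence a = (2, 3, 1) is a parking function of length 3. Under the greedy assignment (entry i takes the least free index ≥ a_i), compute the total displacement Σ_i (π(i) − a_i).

0

Σπ = 6 ({1..3} each once); Σa = 2+3+1 = 6; disp = 6−6 = 0.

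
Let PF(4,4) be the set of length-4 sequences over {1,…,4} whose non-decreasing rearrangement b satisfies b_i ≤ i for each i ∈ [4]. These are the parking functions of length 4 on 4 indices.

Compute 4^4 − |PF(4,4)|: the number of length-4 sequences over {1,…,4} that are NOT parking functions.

Count = (5−4)·5^(4−1) = 1 · 125 = 125 [KW]
Example (2,2,3,2) → sorted (2,2,2,3): b_1=2>1, not a PF.
So 256 − 125 = 131 fail.

131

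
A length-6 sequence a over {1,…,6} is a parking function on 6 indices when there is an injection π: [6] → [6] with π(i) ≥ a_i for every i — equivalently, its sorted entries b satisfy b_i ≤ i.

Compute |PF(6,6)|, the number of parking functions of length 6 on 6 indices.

Count = (6+1−6)·(6+1)^{6−1} = 1×16807 = 16807
Example (1,2,6,3,3,1) → sorted (1,1,2,3,3,6): b_i ≤ i ∀i, a PF.

16807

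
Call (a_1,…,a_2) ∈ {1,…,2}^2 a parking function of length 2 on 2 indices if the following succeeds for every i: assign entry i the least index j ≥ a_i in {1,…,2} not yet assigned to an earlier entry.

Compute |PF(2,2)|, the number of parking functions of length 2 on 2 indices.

|PF| = (2+1−2)·(2+1)^{2−1} = 1·3 = 3 (Konheim–Weiss)
Check (1,1) → sorted (1,1): b_i ≤ i ∀i, a PF.

3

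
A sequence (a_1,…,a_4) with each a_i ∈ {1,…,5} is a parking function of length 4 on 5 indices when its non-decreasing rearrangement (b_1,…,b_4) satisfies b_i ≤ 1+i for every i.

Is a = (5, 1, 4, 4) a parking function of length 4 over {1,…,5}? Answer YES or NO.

Sorted: b = (1, 4, 4, 5).
  b_1=1 ≤ 2
  b_2=4 > 3
  fails at i=2 ⇒ NO

NO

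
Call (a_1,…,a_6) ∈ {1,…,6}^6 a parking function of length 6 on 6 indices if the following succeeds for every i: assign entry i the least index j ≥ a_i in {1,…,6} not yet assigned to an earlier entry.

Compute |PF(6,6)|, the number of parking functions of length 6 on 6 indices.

16807

|PF(6,6)| = (6+1−6)·(6+1)^{6−1} = 1×16807 = 16807 [KW]
Example (2,1,3,1,6,1) → sorted (1,1,1,2,3,6): b_i ≤ i ∀i, a PF.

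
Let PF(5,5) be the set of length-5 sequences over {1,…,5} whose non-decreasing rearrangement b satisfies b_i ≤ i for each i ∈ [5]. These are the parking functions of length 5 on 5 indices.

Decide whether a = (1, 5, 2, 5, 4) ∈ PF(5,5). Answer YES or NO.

Sorted: b = (1, 2, 4, 5, 5).
  b_1=1 ≤ 1
  b_2=2 ≤ 2
  b_3=4 > 3
  fails at i=3 ⇒ NO

NO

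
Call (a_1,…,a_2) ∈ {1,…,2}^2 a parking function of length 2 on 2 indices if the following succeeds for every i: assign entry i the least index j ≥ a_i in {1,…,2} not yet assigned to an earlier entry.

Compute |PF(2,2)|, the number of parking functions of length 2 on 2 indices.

3

|PF(2,2)| = (3−2)·3^(2−1) = 1×3 = 3 [KW]
One tuple (2,1) → sorted (1,2): b_i ≤ i ∀i, a PF.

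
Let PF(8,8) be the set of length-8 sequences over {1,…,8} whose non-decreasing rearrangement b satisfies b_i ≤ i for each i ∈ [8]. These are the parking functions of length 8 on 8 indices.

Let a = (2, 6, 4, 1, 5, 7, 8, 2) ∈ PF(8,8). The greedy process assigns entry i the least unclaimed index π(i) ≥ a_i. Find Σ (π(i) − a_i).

1

Σπ(i) = 1+…+8 = 36; Σa = 2+6+4+1+5+7+8+2 = 35; disp = 36−35 = 1.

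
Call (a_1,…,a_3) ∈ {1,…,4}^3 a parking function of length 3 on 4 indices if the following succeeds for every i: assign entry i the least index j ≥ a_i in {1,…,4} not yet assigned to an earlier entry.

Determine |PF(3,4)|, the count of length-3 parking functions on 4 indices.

50

|PF(3,4)| = (4+1−3)·(4+1)^{3−1} = 2·25 = 50 [KW]
Example (2,1,1) → sorted (1,1,2): b_i ≤ 1+i ∀i, a PF.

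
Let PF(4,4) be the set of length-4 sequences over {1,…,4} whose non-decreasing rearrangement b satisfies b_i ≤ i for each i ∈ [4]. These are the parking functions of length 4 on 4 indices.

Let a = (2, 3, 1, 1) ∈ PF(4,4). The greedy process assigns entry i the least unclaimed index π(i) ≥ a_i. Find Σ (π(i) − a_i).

3

Σπ(i) = 1+…+4 = 10; Σa = 2+3+1+1 = 7; disp = 10−7 = 3.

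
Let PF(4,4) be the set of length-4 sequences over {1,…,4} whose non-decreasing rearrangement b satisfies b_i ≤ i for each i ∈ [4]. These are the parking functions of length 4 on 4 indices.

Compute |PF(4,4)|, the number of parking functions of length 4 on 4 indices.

|PF| = 1·5^3 = 1 · 125 = 125
Check (2,2,1,3) → sorted (1,2,2,3): b_i ≤ i ∀i, a PF.

125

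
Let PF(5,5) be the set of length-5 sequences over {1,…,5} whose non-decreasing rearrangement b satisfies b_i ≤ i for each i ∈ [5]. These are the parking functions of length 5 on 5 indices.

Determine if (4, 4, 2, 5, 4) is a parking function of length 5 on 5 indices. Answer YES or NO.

Rearranged: b = (2, 4, 4, 4, 5).
  b_1=2 > 1
  fails at i=1 ⇒ NO

NO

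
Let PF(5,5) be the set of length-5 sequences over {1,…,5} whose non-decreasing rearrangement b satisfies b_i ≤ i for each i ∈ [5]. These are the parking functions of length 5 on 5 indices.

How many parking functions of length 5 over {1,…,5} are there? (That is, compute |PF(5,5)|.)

|PF| = (5−5+1)·(5+1)^(5−1) = 1 · 1296 = 1296 [KW]
One tuple (1,4,3,5,1) → sorted (1,1,3,4,5): b_i ≤ i ∀i, a PF.

1296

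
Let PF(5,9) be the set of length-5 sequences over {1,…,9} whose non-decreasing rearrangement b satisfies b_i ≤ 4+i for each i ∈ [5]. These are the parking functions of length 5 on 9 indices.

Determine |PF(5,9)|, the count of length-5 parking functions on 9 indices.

50000

|PF| = (10−5)·10^(5−1) = 5×10000 = 50000 [KW]
Check (7,5,6,2,3) → sorted (2,3,5,6,7): b_i ≤ 4+i ∀i, a PF.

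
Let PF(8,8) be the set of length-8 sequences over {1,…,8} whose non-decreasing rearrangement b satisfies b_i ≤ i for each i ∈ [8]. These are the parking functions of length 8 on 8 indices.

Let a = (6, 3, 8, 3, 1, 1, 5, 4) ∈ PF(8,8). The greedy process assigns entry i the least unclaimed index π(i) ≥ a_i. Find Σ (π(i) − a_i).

Σπ(i) = 1+…+8 = 36; Σa = 6+3+8+3+1+1+5+4 = 31; disp = 36−31 = 5.

5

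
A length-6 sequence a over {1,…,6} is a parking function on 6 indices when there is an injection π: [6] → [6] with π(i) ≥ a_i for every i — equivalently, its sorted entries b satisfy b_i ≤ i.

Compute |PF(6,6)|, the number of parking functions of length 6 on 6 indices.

|PF| = (6−6+1)·(6+1)^(6−1) = 1·16807 = 16807 [KW]
E.g. (5,1,3,3,2,3) → sorted (1,2,3,3,3,5): b_i ≤ i ∀i, a PF.

16807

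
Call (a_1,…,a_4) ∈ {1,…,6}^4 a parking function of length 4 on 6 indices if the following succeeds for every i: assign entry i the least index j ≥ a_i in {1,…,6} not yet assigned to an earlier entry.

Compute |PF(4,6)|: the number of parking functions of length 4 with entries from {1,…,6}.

1029

|PF| = (6+1−4)·(6+1)^{4−1} = 3 · 343 = 1029 (Pollak)
One tuple (2,5,1,4) → sorted (1,2,4,5): b_i ≤ 2+i ∀i, a PF.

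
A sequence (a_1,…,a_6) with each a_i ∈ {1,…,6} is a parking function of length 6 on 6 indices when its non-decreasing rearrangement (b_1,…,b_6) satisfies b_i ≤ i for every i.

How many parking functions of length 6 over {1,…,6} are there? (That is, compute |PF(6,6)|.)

16807

Count = (7−6)·7^(6−1) = 1·16807 = 16807 (Pollak)
E.g. (1,2,4,3,5,6) → sorted (1,2,3,4,5,6): b_i ≤ i ∀i, a PF.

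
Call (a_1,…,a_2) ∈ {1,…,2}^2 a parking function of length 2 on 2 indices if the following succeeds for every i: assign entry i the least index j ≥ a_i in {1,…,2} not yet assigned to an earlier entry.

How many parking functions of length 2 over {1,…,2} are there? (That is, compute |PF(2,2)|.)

3

Count = (2+1−2)·(2+1)^{2−1} = 1·3 = 3 [KW]
Check (2,1) → sorted (1,2): b_i ≤ i ∀i, a PF.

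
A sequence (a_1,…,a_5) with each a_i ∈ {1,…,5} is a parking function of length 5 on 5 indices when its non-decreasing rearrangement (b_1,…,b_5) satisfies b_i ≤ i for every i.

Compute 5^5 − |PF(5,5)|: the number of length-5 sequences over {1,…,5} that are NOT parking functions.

#PF = 1·6^4 = 1 · 1296 = 1296
Check (2,2,4,3,3) → sorted (2,2,3,3,4): b_1=2>1, not a PF.
Total 3125; non-PF = 3125−1296 = 1829

1829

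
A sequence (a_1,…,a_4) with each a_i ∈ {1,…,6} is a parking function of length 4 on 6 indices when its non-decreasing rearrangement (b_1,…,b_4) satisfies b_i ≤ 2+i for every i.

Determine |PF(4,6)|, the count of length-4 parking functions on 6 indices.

1029

|PF(4,6)| = (7−4)·7^(4−1) = 3×343 = 1029 [KW]
Example (4,2,5,5) → sorted (2,4,5,5): b_i ≤ 2+i ∀i, a PF.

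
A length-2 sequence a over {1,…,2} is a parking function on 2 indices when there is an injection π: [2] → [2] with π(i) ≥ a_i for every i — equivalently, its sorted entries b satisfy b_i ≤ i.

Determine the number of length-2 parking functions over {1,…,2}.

3

#PF = (2+1−2)·(2+1)^{2−1} = 1 · 3 = 3 (Pollak)
One tuple (1,2) → sorted (1,2): b_i ≤ i ∀i, a PF.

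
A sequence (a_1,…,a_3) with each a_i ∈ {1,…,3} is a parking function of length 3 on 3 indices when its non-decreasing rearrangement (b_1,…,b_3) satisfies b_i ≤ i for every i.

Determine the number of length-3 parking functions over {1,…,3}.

#PF = (3+1−3)·(3+1)^{3−1} = 1×16 = 16 (Pollak)
Check (1,2,2) → sorted (1,2,2): b_i ≤ i ∀i, a PF.

16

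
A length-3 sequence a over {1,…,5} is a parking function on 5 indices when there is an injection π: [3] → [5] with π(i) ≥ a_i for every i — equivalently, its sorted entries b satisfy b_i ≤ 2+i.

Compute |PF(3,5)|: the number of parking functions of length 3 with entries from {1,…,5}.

108

#PF = 3·6^2 = 3·36 = 108 [KW]
Check (1,2,1) → sorted (1,1,2): b_i ≤ 2+i ∀i, a PF.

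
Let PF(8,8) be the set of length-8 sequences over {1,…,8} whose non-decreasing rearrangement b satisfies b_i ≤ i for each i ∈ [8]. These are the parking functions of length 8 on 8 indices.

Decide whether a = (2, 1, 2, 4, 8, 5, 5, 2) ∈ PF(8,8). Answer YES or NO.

Order a: b = (1, 2, 2, 2, 4, 5, 5, 8).
  b_1=1 ≤ 1
  b_2=2 ≤ 2
  b_3=2 ≤ 3
  b_4=2 ≤ 4
  b_5=4 ≤ 5
  b_6=5 ≤ 6
  b_7=5 ≤ 7
  b_8=8 ≤ 8
All bounds hold ⇒ YES

YES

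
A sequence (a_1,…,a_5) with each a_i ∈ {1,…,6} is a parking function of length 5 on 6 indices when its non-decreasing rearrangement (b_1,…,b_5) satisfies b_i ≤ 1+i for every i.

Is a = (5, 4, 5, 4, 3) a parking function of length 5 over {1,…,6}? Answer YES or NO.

Rearranged: b = (3, 4, 4, 5, 5).
  b_1=3 > 2
  fails at i=1 ⇒ NO

NO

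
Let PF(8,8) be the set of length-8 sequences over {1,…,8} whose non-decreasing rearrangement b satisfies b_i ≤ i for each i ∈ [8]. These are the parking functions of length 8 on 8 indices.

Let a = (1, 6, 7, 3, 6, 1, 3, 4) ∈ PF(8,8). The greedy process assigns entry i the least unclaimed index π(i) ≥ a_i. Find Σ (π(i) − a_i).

Σπ = 8·9/2 = 36 (π permutes [8]); Σa = 1+6+7+3+6+1+3+4 = 31; disp = 36−31 = 5.

5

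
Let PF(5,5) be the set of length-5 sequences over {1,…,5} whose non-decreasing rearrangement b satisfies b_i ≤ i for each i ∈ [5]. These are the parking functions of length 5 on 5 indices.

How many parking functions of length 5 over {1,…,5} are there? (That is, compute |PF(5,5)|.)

Count = 1·6^4 = 1·1296 = 1296 (Pollak)
E.g. (1,5,2,4,2) → sorted (1,2,2,4,5): b_i ≤ i ∀i, a PF.

1296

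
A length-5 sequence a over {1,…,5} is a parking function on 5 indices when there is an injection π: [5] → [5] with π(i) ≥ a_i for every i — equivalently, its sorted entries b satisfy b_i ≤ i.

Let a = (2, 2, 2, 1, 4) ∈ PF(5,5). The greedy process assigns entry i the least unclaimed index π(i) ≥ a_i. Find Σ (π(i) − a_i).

Σπ = 5·6/2 = 15 (π permutes [5]); Σa = 2+2+2+1+4 = 11; disp = 15−11 = 4.

4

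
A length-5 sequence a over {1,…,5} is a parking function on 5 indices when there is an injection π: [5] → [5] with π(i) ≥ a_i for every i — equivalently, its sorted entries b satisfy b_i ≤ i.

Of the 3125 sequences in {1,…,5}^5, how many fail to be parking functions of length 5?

Count = (5+1−5)·(5+1)^{5−1} = 1·1296 = 1296 [KW]
Example (5,5,4,2,5) → sorted (2,4,5,5,5): b_1=2>1, not a PF.
5^5 − 1296 = 3125 − 1296 = 1829

1829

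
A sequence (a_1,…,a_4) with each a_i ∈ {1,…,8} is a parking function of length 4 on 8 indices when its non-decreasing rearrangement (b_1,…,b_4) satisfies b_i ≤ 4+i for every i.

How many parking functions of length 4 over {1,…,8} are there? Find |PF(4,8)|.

3645

#PF = (9−4)·9^(4−1) = 5×729 = 3645
E.g. (7,5,3,5) → sorted (3,5,5,7): b_i ≤ 4+i ∀i, a PF.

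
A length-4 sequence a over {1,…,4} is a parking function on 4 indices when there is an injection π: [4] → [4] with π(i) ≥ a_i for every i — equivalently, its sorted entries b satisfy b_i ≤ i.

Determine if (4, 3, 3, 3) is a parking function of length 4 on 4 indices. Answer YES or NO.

Order a: b = (3, 3, 3, 4).
  b_1=3 > 1
  fails at i=1 ⇒ NO

NO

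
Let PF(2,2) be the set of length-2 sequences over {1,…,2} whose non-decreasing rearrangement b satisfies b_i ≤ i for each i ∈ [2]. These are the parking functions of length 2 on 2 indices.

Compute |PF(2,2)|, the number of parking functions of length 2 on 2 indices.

Count = (2+1−2)·(2+1)^{2−1} = 1·3 = 3 (Konheim–Weiss)
One tuple (1,1) → sorted (1,1): b_i ≤ i ∀i, a PF.

3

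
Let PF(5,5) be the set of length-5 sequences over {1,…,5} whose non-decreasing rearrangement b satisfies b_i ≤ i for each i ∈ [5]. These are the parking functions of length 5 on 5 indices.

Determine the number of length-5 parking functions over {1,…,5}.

|PF| = (6−5)·6^(5−1) = 1 · 1296 = 1296 (Konheim–Weiss)
Example (5,3,2,4,1) → sorted (1,2,3,4,5): b_i ≤ i ∀i, a PF.

1296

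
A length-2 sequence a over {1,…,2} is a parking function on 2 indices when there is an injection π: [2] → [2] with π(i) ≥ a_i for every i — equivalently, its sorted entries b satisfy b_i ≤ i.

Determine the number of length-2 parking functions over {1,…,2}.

|PF| = (3−2)·3^(2−1) = 1 · 3 = 3 (Pollak)
E.g. (1,1) → sorted (1,1): b_i ≤ i ∀i, a PF.

3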